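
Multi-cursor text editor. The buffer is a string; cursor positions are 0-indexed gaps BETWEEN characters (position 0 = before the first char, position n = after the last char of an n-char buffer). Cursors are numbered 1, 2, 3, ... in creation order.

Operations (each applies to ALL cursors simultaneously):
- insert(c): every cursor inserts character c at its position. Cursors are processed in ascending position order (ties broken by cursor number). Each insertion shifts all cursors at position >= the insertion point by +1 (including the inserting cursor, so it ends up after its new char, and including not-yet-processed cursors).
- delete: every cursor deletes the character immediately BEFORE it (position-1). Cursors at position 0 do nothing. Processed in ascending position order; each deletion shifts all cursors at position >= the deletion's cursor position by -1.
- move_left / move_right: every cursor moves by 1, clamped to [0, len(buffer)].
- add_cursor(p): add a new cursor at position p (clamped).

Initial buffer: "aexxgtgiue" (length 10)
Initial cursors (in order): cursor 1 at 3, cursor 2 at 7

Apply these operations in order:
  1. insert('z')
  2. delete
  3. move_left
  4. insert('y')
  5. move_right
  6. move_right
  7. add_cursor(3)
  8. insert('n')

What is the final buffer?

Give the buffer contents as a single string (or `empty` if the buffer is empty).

After op 1 (insert('z')): buffer="aexzxgtgziue" (len 12), cursors c1@4 c2@9, authorship ...1....2...
After op 2 (delete): buffer="aexxgtgiue" (len 10), cursors c1@3 c2@7, authorship ..........
After op 3 (move_left): buffer="aexxgtgiue" (len 10), cursors c1@2 c2@6, authorship ..........
After op 4 (insert('y')): buffer="aeyxxgtygiue" (len 12), cursors c1@3 c2@8, authorship ..1....2....
After op 5 (move_right): buffer="aeyxxgtygiue" (len 12), cursors c1@4 c2@9, authorship ..1....2....
After op 6 (move_right): buffer="aeyxxgtygiue" (len 12), cursors c1@5 c2@10, authorship ..1....2....
After op 7 (add_cursor(3)): buffer="aeyxxgtygiue" (len 12), cursors c3@3 c1@5 c2@10, authorship ..1....2....
After op 8 (insert('n')): buffer="aeynxxngtyginue" (len 15), cursors c3@4 c1@7 c2@13, authorship ..13..1..2..2..

Answer: aeynxxngtyginue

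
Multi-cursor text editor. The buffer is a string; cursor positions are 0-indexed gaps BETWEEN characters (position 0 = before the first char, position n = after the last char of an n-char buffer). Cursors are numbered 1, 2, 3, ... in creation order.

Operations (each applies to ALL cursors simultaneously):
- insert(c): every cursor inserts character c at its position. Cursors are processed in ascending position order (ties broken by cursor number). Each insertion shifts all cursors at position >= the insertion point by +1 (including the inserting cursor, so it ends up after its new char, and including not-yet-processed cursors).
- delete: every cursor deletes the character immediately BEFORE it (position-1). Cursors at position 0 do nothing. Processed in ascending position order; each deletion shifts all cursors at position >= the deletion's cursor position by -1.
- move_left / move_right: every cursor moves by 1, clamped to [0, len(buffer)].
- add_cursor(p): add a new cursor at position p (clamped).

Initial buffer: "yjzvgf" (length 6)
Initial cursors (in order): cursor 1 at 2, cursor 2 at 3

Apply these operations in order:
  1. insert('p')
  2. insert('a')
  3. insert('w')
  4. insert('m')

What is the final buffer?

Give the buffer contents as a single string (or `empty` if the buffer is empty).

Answer: yjpawmzpawmvgf

Derivation:
After op 1 (insert('p')): buffer="yjpzpvgf" (len 8), cursors c1@3 c2@5, authorship ..1.2...
After op 2 (insert('a')): buffer="yjpazpavgf" (len 10), cursors c1@4 c2@7, authorship ..11.22...
After op 3 (insert('w')): buffer="yjpawzpawvgf" (len 12), cursors c1@5 c2@9, authorship ..111.222...
After op 4 (insert('m')): buffer="yjpawmzpawmvgf" (len 14), cursors c1@6 c2@11, authorship ..1111.2222...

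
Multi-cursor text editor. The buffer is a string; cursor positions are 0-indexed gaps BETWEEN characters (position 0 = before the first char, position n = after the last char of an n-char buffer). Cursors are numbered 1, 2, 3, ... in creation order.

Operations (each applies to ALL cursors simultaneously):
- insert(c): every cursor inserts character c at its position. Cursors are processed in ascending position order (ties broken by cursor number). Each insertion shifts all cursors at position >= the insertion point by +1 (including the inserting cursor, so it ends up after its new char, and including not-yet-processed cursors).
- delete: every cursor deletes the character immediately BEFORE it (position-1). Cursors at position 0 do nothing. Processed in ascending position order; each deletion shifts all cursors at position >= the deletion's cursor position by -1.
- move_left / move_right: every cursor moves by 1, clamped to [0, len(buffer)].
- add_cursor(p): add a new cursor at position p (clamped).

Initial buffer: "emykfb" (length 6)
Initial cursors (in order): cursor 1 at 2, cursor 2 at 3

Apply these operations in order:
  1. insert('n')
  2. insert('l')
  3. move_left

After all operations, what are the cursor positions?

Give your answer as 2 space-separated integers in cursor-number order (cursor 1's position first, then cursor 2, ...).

Answer: 3 6

Derivation:
After op 1 (insert('n')): buffer="emnynkfb" (len 8), cursors c1@3 c2@5, authorship ..1.2...
After op 2 (insert('l')): buffer="emnlynlkfb" (len 10), cursors c1@4 c2@7, authorship ..11.22...
After op 3 (move_left): buffer="emnlynlkfb" (len 10), cursors c1@3 c2@6, authorship ..11.22...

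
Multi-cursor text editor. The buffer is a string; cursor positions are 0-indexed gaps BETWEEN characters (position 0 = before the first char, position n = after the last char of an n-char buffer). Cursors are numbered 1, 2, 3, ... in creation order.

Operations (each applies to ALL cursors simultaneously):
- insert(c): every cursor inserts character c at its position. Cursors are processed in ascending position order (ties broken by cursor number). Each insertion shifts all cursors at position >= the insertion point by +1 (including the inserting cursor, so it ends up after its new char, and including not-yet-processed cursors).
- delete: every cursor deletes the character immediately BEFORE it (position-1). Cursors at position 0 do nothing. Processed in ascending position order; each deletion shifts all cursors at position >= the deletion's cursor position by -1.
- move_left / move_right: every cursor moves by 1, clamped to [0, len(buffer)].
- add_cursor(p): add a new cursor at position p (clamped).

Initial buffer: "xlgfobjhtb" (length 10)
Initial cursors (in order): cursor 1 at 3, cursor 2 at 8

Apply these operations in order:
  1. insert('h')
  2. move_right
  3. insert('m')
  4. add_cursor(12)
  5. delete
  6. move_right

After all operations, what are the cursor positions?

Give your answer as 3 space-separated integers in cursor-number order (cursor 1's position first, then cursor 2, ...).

After op 1 (insert('h')): buffer="xlghfobjhhtb" (len 12), cursors c1@4 c2@10, authorship ...1.....2..
After op 2 (move_right): buffer="xlghfobjhhtb" (len 12), cursors c1@5 c2@11, authorship ...1.....2..
After op 3 (insert('m')): buffer="xlghfmobjhhtmb" (len 14), cursors c1@6 c2@13, authorship ...1.1....2.2.
After op 4 (add_cursor(12)): buffer="xlghfmobjhhtmb" (len 14), cursors c1@6 c3@12 c2@13, authorship ...1.1....2.2.
After op 5 (delete): buffer="xlghfobjhhb" (len 11), cursors c1@5 c2@10 c3@10, authorship ...1.....2.
After op 6 (move_right): buffer="xlghfobjhhb" (len 11), cursors c1@6 c2@11 c3@11, authorship ...1.....2.

Answer: 6 11 11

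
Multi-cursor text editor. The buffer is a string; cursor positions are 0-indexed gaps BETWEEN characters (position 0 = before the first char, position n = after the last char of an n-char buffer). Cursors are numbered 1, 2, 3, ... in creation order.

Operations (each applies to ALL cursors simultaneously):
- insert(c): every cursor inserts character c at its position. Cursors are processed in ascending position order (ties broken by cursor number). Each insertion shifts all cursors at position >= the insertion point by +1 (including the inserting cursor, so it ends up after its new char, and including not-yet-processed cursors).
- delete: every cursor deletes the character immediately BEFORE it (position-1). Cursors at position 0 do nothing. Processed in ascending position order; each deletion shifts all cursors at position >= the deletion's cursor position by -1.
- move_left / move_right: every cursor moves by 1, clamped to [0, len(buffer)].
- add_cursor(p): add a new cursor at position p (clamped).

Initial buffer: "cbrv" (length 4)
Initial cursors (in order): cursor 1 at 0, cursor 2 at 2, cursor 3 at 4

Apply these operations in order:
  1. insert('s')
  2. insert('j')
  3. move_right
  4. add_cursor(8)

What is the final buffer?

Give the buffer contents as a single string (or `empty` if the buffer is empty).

After op 1 (insert('s')): buffer="scbsrvs" (len 7), cursors c1@1 c2@4 c3@7, authorship 1..2..3
After op 2 (insert('j')): buffer="sjcbsjrvsj" (len 10), cursors c1@2 c2@6 c3@10, authorship 11..22..33
After op 3 (move_right): buffer="sjcbsjrvsj" (len 10), cursors c1@3 c2@7 c3@10, authorship 11..22..33
After op 4 (add_cursor(8)): buffer="sjcbsjrvsj" (len 10), cursors c1@3 c2@7 c4@8 c3@10, authorship 11..22..33

Answer: sjcbsjrvsj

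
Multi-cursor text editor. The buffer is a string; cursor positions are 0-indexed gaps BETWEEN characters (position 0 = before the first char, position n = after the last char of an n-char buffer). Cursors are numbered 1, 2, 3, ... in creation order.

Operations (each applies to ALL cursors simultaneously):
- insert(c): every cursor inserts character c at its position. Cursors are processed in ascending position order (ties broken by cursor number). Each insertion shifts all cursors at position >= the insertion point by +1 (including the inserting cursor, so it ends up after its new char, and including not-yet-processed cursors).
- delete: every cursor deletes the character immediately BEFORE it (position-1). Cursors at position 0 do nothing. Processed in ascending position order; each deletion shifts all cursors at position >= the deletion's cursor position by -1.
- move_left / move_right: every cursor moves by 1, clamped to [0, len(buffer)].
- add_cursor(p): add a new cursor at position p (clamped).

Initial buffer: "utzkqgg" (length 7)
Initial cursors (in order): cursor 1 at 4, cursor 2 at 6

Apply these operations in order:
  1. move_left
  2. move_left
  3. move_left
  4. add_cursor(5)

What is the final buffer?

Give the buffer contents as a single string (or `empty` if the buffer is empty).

After op 1 (move_left): buffer="utzkqgg" (len 7), cursors c1@3 c2@5, authorship .......
After op 2 (move_left): buffer="utzkqgg" (len 7), cursors c1@2 c2@4, authorship .......
After op 3 (move_left): buffer="utzkqgg" (len 7), cursors c1@1 c2@3, authorship .......
After op 4 (add_cursor(5)): buffer="utzkqgg" (len 7), cursors c1@1 c2@3 c3@5, authorship .......

Answer: utzkqgg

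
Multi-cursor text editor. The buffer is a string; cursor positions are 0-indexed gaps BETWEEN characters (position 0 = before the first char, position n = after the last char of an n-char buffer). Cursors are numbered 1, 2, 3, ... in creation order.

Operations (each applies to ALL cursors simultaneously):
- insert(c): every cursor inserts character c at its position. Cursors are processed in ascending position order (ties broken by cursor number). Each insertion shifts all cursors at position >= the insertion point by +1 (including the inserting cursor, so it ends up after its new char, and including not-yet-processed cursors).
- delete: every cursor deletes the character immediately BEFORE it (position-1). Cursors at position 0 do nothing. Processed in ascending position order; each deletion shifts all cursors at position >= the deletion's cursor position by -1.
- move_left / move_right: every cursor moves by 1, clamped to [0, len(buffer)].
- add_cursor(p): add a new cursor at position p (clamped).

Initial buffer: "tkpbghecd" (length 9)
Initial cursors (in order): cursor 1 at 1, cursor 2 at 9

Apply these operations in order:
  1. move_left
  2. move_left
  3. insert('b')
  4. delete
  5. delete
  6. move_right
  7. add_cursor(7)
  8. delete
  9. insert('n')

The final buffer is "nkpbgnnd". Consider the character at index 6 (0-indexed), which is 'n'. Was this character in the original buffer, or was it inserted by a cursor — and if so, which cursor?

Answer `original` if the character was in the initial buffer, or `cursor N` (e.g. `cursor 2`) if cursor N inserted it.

Answer: cursor 3

Derivation:
After op 1 (move_left): buffer="tkpbghecd" (len 9), cursors c1@0 c2@8, authorship .........
After op 2 (move_left): buffer="tkpbghecd" (len 9), cursors c1@0 c2@7, authorship .........
After op 3 (insert('b')): buffer="btkpbghebcd" (len 11), cursors c1@1 c2@9, authorship 1.......2..
After op 4 (delete): buffer="tkpbghecd" (len 9), cursors c1@0 c2@7, authorship .........
After op 5 (delete): buffer="tkpbghcd" (len 8), cursors c1@0 c2@6, authorship ........
After op 6 (move_right): buffer="tkpbghcd" (len 8), cursors c1@1 c2@7, authorship ........
After op 7 (add_cursor(7)): buffer="tkpbghcd" (len 8), cursors c1@1 c2@7 c3@7, authorship ........
After op 8 (delete): buffer="kpbgd" (len 5), cursors c1@0 c2@4 c3@4, authorship .....
After op 9 (insert('n')): buffer="nkpbgnnd" (len 8), cursors c1@1 c2@7 c3@7, authorship 1....23.
Authorship (.=original, N=cursor N): 1 . . . . 2 3 .
Index 6: author = 3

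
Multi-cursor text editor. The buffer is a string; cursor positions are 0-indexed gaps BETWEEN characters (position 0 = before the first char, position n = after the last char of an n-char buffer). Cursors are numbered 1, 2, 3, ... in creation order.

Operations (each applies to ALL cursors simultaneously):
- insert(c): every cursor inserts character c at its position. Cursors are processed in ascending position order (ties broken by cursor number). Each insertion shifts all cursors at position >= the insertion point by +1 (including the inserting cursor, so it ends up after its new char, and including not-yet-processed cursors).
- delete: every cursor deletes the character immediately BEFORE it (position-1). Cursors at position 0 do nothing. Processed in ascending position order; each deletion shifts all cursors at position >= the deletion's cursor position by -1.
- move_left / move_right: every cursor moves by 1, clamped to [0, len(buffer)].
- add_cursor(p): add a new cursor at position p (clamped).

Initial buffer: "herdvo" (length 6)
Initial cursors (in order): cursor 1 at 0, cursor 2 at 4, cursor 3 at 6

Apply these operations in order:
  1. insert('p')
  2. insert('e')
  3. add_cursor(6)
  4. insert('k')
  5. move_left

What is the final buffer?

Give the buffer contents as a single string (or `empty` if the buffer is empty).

After op 1 (insert('p')): buffer="pherdpvop" (len 9), cursors c1@1 c2@6 c3@9, authorship 1....2..3
After op 2 (insert('e')): buffer="peherdpevope" (len 12), cursors c1@2 c2@8 c3@12, authorship 11....22..33
After op 3 (add_cursor(6)): buffer="peherdpevope" (len 12), cursors c1@2 c4@6 c2@8 c3@12, authorship 11....22..33
After op 4 (insert('k')): buffer="pekherdkpekvopek" (len 16), cursors c1@3 c4@8 c2@11 c3@16, authorship 111....4222..333
After op 5 (move_left): buffer="pekherdkpekvopek" (len 16), cursors c1@2 c4@7 c2@10 c3@15, authorship 111....4222..333

Answer: pekherdkpekvopek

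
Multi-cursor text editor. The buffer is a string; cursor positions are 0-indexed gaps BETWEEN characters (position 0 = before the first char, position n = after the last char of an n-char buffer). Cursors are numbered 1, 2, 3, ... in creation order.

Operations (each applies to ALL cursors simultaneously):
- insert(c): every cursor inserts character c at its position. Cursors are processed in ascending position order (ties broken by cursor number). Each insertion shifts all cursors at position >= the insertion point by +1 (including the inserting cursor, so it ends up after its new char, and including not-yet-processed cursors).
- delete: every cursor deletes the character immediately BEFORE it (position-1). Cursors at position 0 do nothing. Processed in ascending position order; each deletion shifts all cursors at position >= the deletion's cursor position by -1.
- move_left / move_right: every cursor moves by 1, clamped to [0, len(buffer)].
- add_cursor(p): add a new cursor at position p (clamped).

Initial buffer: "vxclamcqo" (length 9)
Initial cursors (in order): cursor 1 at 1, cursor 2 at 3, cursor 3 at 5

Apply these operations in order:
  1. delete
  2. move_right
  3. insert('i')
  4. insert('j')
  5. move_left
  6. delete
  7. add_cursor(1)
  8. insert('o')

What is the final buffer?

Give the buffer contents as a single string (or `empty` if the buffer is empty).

After op 1 (delete): buffer="xlmcqo" (len 6), cursors c1@0 c2@1 c3@2, authorship ......
After op 2 (move_right): buffer="xlmcqo" (len 6), cursors c1@1 c2@2 c3@3, authorship ......
After op 3 (insert('i')): buffer="xilimicqo" (len 9), cursors c1@2 c2@4 c3@6, authorship .1.2.3...
After op 4 (insert('j')): buffer="xijlijmijcqo" (len 12), cursors c1@3 c2@6 c3@9, authorship .11.22.33...
After op 5 (move_left): buffer="xijlijmijcqo" (len 12), cursors c1@2 c2@5 c3@8, authorship .11.22.33...
After op 6 (delete): buffer="xjljmjcqo" (len 9), cursors c1@1 c2@3 c3@5, authorship .1.2.3...
After op 7 (add_cursor(1)): buffer="xjljmjcqo" (len 9), cursors c1@1 c4@1 c2@3 c3@5, authorship .1.2.3...
After op 8 (insert('o')): buffer="xoojlojmojcqo" (len 13), cursors c1@3 c4@3 c2@6 c3@9, authorship .141.22.33...

Answer: xoojlojmojcqo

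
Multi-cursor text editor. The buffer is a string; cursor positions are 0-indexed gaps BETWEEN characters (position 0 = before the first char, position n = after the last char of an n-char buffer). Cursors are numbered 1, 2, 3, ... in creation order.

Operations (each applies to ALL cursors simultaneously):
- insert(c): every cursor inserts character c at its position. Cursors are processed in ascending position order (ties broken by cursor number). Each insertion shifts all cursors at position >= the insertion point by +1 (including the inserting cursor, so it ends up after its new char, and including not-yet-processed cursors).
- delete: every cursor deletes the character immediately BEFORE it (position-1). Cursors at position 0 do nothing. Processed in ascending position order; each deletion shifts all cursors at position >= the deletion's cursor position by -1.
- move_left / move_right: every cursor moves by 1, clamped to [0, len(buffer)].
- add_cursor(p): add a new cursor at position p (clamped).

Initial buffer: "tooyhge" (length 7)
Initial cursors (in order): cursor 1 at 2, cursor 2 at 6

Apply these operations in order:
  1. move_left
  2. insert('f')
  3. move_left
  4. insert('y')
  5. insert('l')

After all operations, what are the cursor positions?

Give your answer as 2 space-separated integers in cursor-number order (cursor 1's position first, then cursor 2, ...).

Answer: 3 10

Derivation:
After op 1 (move_left): buffer="tooyhge" (len 7), cursors c1@1 c2@5, authorship .......
After op 2 (insert('f')): buffer="tfooyhfge" (len 9), cursors c1@2 c2@7, authorship .1....2..
After op 3 (move_left): buffer="tfooyhfge" (len 9), cursors c1@1 c2@6, authorship .1....2..
After op 4 (insert('y')): buffer="tyfooyhyfge" (len 11), cursors c1@2 c2@8, authorship .11....22..
After op 5 (insert('l')): buffer="tylfooyhylfge" (len 13), cursors c1@3 c2@10, authorship .111....222..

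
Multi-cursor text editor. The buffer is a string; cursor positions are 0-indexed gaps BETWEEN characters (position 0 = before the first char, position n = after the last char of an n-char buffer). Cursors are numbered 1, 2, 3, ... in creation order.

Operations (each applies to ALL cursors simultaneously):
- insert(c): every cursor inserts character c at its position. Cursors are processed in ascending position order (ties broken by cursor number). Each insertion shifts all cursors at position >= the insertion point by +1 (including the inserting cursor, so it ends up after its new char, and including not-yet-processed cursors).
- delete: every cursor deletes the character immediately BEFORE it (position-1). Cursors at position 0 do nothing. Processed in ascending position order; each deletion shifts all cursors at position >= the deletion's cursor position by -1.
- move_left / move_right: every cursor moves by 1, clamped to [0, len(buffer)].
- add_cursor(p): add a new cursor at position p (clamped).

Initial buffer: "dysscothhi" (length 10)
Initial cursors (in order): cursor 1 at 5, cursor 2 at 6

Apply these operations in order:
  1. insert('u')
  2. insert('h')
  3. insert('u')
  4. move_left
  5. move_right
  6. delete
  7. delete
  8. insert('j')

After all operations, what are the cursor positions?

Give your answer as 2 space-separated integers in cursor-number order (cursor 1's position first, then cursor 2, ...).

After op 1 (insert('u')): buffer="dysscuouthhi" (len 12), cursors c1@6 c2@8, authorship .....1.2....
After op 2 (insert('h')): buffer="dysscuhouhthhi" (len 14), cursors c1@7 c2@10, authorship .....11.22....
After op 3 (insert('u')): buffer="dysscuhuouhuthhi" (len 16), cursors c1@8 c2@12, authorship .....111.222....
After op 4 (move_left): buffer="dysscuhuouhuthhi" (len 16), cursors c1@7 c2@11, authorship .....111.222....
After op 5 (move_right): buffer="dysscuhuouhuthhi" (len 16), cursors c1@8 c2@12, authorship .....111.222....
After op 6 (delete): buffer="dysscuhouhthhi" (len 14), cursors c1@7 c2@10, authorship .....11.22....
After op 7 (delete): buffer="dysscuouthhi" (len 12), cursors c1@6 c2@8, authorship .....1.2....
After op 8 (insert('j')): buffer="dysscujoujthhi" (len 14), cursors c1@7 c2@10, authorship .....11.22....

Answer: 7 10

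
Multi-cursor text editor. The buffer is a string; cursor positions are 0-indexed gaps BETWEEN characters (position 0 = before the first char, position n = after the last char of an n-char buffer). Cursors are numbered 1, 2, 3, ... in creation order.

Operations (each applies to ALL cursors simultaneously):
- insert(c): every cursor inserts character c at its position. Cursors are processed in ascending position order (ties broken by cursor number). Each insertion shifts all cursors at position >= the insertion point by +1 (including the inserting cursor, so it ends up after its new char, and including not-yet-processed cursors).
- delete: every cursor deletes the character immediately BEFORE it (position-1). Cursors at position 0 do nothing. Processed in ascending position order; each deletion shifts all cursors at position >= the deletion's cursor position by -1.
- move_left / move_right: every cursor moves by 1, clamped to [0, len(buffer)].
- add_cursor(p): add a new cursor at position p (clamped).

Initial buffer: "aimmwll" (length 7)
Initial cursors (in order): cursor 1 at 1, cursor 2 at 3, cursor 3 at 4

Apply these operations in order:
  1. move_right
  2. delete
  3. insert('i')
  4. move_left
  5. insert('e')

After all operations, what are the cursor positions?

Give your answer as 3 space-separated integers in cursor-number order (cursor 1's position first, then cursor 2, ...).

After op 1 (move_right): buffer="aimmwll" (len 7), cursors c1@2 c2@4 c3@5, authorship .......
After op 2 (delete): buffer="amll" (len 4), cursors c1@1 c2@2 c3@2, authorship ....
After op 3 (insert('i')): buffer="aimiill" (len 7), cursors c1@2 c2@5 c3@5, authorship .1.23..
After op 4 (move_left): buffer="aimiill" (len 7), cursors c1@1 c2@4 c3@4, authorship .1.23..
After op 5 (insert('e')): buffer="aeimieeill" (len 10), cursors c1@2 c2@7 c3@7, authorship .11.2233..

Answer: 2 7 7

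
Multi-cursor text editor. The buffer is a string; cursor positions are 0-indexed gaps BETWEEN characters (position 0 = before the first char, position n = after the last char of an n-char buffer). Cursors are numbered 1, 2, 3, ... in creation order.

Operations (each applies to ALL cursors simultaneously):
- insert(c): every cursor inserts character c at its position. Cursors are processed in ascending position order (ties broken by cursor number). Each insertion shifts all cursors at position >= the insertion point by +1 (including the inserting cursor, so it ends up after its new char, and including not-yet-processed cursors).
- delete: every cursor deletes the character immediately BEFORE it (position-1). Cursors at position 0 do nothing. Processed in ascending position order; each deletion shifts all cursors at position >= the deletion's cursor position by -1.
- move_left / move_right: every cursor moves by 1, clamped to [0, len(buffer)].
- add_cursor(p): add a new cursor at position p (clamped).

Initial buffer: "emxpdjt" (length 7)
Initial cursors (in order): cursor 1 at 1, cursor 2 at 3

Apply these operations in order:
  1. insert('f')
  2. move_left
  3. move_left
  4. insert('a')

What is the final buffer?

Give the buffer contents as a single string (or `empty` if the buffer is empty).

Answer: aefmaxfpdjt

Derivation:
After op 1 (insert('f')): buffer="efmxfpdjt" (len 9), cursors c1@2 c2@5, authorship .1..2....
After op 2 (move_left): buffer="efmxfpdjt" (len 9), cursors c1@1 c2@4, authorship .1..2....
After op 3 (move_left): buffer="efmxfpdjt" (len 9), cursors c1@0 c2@3, authorship .1..2....
After op 4 (insert('a')): buffer="aefmaxfpdjt" (len 11), cursors c1@1 c2@5, authorship 1.1.2.2....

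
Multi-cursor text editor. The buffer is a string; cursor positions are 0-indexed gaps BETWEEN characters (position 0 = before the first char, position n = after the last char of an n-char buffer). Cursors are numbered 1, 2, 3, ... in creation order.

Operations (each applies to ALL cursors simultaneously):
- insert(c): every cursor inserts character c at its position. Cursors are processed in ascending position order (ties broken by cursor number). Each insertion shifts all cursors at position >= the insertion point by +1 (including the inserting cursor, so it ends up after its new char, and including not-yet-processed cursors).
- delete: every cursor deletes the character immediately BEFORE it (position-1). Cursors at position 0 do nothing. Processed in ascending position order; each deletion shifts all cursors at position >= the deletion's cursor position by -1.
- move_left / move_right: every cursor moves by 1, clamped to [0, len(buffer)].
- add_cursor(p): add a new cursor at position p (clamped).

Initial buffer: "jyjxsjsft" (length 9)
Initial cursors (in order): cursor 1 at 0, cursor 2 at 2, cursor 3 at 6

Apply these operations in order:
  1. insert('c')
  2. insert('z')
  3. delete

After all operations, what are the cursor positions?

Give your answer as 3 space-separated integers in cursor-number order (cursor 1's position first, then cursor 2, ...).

After op 1 (insert('c')): buffer="cjycjxsjcsft" (len 12), cursors c1@1 c2@4 c3@9, authorship 1..2....3...
After op 2 (insert('z')): buffer="czjyczjxsjczsft" (len 15), cursors c1@2 c2@6 c3@12, authorship 11..22....33...
After op 3 (delete): buffer="cjycjxsjcsft" (len 12), cursors c1@1 c2@4 c3@9, authorship 1..2....3...

Answer: 1 4 9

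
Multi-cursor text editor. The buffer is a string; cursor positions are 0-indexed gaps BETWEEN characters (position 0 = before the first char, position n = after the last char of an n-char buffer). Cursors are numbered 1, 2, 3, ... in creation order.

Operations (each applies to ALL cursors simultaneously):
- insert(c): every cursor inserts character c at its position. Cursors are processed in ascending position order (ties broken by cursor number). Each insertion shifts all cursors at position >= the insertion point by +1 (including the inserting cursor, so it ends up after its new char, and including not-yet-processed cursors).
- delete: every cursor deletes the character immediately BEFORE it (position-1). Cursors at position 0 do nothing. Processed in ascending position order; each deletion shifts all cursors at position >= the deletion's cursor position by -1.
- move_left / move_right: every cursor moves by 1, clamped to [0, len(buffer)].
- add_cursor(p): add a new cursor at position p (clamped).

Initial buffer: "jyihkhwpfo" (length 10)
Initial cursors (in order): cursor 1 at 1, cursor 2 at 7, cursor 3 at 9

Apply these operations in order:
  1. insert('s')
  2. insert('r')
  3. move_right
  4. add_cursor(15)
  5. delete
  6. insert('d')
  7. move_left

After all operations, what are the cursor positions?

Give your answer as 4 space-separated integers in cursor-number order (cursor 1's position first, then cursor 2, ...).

After op 1 (insert('s')): buffer="jsyihkhwspfso" (len 13), cursors c1@2 c2@9 c3@12, authorship .1......2..3.
After op 2 (insert('r')): buffer="jsryihkhwsrpfsro" (len 16), cursors c1@3 c2@11 c3@15, authorship .11......22..33.
After op 3 (move_right): buffer="jsryihkhwsrpfsro" (len 16), cursors c1@4 c2@12 c3@16, authorship .11......22..33.
After op 4 (add_cursor(15)): buffer="jsryihkhwsrpfsro" (len 16), cursors c1@4 c2@12 c4@15 c3@16, authorship .11......22..33.
After op 5 (delete): buffer="jsrihkhwsrfs" (len 12), cursors c1@3 c2@10 c3@12 c4@12, authorship .11.....22.3
After op 6 (insert('d')): buffer="jsrdihkhwsrdfsdd" (len 16), cursors c1@4 c2@12 c3@16 c4@16, authorship .111.....222.334
After op 7 (move_left): buffer="jsrdihkhwsrdfsdd" (len 16), cursors c1@3 c2@11 c3@15 c4@15, authorship .111.....222.334

Answer: 3 11 15 15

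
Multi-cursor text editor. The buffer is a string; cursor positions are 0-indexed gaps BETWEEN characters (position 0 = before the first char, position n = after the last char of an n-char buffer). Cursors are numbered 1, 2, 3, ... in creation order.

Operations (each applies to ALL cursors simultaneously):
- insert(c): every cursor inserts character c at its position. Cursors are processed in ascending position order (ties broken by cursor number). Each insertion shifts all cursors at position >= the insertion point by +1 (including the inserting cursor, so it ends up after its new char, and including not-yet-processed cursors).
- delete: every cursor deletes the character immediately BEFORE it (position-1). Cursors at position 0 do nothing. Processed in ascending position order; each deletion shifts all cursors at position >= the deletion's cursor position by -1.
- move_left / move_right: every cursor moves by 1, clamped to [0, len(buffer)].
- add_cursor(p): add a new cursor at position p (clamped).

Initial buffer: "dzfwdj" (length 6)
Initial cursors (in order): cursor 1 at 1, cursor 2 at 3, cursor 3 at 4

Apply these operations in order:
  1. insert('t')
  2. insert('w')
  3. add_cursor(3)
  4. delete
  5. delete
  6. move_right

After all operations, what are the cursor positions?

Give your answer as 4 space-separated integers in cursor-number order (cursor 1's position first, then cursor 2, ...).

After op 1 (insert('t')): buffer="dtzftwtdj" (len 9), cursors c1@2 c2@5 c3@7, authorship .1..2.3..
After op 2 (insert('w')): buffer="dtwzftwwtwdj" (len 12), cursors c1@3 c2@7 c3@10, authorship .11..22.33..
After op 3 (add_cursor(3)): buffer="dtwzftwwtwdj" (len 12), cursors c1@3 c4@3 c2@7 c3@10, authorship .11..22.33..
After op 4 (delete): buffer="dzftwtdj" (len 8), cursors c1@1 c4@1 c2@4 c3@6, authorship ...2.3..
After op 5 (delete): buffer="zfwdj" (len 5), cursors c1@0 c4@0 c2@2 c3@3, authorship .....
After op 6 (move_right): buffer="zfwdj" (len 5), cursors c1@1 c4@1 c2@3 c3@4, authorship .....

Answer: 1 3 4 1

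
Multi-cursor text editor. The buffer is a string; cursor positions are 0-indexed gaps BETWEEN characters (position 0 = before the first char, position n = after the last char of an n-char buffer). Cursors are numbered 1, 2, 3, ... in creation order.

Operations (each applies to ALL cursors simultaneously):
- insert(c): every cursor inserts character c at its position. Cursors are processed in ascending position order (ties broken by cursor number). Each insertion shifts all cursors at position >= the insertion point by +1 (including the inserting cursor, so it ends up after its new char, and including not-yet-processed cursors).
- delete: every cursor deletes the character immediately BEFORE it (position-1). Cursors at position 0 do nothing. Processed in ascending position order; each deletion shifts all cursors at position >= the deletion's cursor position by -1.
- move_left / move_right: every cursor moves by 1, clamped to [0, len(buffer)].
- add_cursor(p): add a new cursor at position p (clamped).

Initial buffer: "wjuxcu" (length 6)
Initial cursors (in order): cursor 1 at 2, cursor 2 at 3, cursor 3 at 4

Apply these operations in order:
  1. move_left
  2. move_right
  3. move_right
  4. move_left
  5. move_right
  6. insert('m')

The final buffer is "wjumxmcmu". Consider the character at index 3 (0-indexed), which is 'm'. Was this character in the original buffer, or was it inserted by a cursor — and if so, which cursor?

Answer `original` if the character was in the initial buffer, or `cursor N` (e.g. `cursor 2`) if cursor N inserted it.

Answer: cursor 1

Derivation:
After op 1 (move_left): buffer="wjuxcu" (len 6), cursors c1@1 c2@2 c3@3, authorship ......
After op 2 (move_right): buffer="wjuxcu" (len 6), cursors c1@2 c2@3 c3@4, authorship ......
After op 3 (move_right): buffer="wjuxcu" (len 6), cursors c1@3 c2@4 c3@5, authorship ......
After op 4 (move_left): buffer="wjuxcu" (len 6), cursors c1@2 c2@3 c3@4, authorship ......
After op 5 (move_right): buffer="wjuxcu" (len 6), cursors c1@3 c2@4 c3@5, authorship ......
After op 6 (insert('m')): buffer="wjumxmcmu" (len 9), cursors c1@4 c2@6 c3@8, authorship ...1.2.3.
Authorship (.=original, N=cursor N): . . . 1 . 2 . 3 .
Index 3: author = 1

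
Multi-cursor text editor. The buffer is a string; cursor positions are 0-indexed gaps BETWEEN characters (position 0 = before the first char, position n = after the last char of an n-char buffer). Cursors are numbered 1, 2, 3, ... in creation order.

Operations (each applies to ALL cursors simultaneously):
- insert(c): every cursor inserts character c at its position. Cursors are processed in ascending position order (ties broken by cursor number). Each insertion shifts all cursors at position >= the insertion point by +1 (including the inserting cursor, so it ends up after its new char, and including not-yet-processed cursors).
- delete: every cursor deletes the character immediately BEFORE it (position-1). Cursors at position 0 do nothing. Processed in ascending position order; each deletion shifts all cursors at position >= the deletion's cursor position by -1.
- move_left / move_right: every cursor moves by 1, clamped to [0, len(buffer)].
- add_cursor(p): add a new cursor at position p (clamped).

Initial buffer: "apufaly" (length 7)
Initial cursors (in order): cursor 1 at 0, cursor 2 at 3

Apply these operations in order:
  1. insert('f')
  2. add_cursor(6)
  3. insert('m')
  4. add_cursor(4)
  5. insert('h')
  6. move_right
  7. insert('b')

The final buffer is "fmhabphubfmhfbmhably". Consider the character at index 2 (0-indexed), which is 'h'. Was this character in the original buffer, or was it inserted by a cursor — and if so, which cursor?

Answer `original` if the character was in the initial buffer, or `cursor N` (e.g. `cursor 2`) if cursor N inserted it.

Answer: cursor 1

Derivation:
After op 1 (insert('f')): buffer="fapuffaly" (len 9), cursors c1@1 c2@5, authorship 1...2....
After op 2 (add_cursor(6)): buffer="fapuffaly" (len 9), cursors c1@1 c2@5 c3@6, authorship 1...2....
After op 3 (insert('m')): buffer="fmapufmfmaly" (len 12), cursors c1@2 c2@7 c3@9, authorship 11...22.3...
After op 4 (add_cursor(4)): buffer="fmapufmfmaly" (len 12), cursors c1@2 c4@4 c2@7 c3@9, authorship 11...22.3...
After op 5 (insert('h')): buffer="fmhaphufmhfmhaly" (len 16), cursors c1@3 c4@6 c2@10 c3@13, authorship 111..4.222.33...
After op 6 (move_right): buffer="fmhaphufmhfmhaly" (len 16), cursors c1@4 c4@7 c2@11 c3@14, authorship 111..4.222.33...
After op 7 (insert('b')): buffer="fmhabphubfmhfbmhably" (len 20), cursors c1@5 c4@9 c2@14 c3@18, authorship 111.1.4.4222.233.3..
Authorship (.=original, N=cursor N): 1 1 1 . 1 . 4 . 4 2 2 2 . 2 3 3 . 3 . .
Index 2: author = 1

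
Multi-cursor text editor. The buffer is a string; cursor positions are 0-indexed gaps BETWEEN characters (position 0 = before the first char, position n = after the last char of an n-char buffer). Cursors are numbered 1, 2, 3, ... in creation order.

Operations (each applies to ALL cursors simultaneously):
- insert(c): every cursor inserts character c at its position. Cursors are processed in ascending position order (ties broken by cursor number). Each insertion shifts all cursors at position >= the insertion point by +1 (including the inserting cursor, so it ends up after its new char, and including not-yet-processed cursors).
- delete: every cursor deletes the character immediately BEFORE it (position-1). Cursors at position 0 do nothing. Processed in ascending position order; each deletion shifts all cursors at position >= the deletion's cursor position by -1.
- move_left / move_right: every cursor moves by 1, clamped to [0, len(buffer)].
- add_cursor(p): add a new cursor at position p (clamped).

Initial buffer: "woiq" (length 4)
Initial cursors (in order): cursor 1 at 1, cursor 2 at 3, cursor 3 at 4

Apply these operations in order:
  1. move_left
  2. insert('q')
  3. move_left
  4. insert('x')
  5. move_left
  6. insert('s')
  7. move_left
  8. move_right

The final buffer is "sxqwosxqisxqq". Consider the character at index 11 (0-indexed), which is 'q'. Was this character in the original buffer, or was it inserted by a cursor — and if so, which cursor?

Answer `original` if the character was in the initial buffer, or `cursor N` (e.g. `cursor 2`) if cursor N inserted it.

After op 1 (move_left): buffer="woiq" (len 4), cursors c1@0 c2@2 c3@3, authorship ....
After op 2 (insert('q')): buffer="qwoqiqq" (len 7), cursors c1@1 c2@4 c3@6, authorship 1..2.3.
After op 3 (move_left): buffer="qwoqiqq" (len 7), cursors c1@0 c2@3 c3@5, authorship 1..2.3.
After op 4 (insert('x')): buffer="xqwoxqixqq" (len 10), cursors c1@1 c2@5 c3@8, authorship 11..22.33.
After op 5 (move_left): buffer="xqwoxqixqq" (len 10), cursors c1@0 c2@4 c3@7, authorship 11..22.33.
After op 6 (insert('s')): buffer="sxqwosxqisxqq" (len 13), cursors c1@1 c2@6 c3@10, authorship 111..222.333.
After op 7 (move_left): buffer="sxqwosxqisxqq" (len 13), cursors c1@0 c2@5 c3@9, authorship 111..222.333.
After op 8 (move_right): buffer="sxqwosxqisxqq" (len 13), cursors c1@1 c2@6 c3@10, authorship 111..222.333.
Authorship (.=original, N=cursor N): 1 1 1 . . 2 2 2 . 3 3 3 .
Index 11: author = 3

Answer: cursor 3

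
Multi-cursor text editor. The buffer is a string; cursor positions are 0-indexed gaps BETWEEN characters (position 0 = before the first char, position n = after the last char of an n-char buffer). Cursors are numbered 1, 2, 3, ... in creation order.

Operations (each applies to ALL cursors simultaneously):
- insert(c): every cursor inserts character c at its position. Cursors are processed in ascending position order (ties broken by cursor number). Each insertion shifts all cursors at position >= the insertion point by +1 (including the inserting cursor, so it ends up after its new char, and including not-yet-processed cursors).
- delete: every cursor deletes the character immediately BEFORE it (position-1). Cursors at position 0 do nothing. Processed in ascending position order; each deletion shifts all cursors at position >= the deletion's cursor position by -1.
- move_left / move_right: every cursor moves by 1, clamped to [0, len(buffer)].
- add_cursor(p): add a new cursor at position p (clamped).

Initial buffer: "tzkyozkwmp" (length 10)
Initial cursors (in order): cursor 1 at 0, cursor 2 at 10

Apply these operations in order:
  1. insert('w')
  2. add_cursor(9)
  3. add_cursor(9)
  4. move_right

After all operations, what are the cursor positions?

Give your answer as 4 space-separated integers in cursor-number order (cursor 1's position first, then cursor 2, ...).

After op 1 (insert('w')): buffer="wtzkyozkwmpw" (len 12), cursors c1@1 c2@12, authorship 1..........2
After op 2 (add_cursor(9)): buffer="wtzkyozkwmpw" (len 12), cursors c1@1 c3@9 c2@12, authorship 1..........2
After op 3 (add_cursor(9)): buffer="wtzkyozkwmpw" (len 12), cursors c1@1 c3@9 c4@9 c2@12, authorship 1..........2
After op 4 (move_right): buffer="wtzkyozkwmpw" (len 12), cursors c1@2 c3@10 c4@10 c2@12, authorship 1..........2

Answer: 2 12 10 10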